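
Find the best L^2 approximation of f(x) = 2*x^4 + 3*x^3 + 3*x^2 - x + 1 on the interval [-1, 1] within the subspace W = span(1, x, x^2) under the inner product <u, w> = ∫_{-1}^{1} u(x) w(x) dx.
g(x) = 33*x^2/7 + 4*x/5 + 29/35

The best approximation g ∈ W is the orthogonal projection of f onto W. Writing g = a_0 + a_1 x + a_2 x^2, the coefficients solve the normal equations G · a = b where
  G_{ij} = <φ_i, φ_j> and b_i = <f, φ_i>, with φ_0 = 1, φ_1 = x, φ_2 = x^2.
G =
  [2, 0, 2/3]
  [0, 2/3, 0]
  [2/3, 0, 2/5],
b = (24/5, 8/15, 256/105).
Solving gives a_0 = 29/35, a_1 = 4/5, a_2 = 33/7, so
  g(x) = 33*x^2/7 + 4*x/5 + 29/35.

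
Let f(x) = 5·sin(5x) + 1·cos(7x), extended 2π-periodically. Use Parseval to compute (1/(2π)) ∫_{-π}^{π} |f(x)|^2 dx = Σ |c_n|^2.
Σ |c_n|^2 = 13

Expand |f|^2 and use orthogonality of {sin(nx), cos(mx)} on [-π, π]:
  ∫_{-π}^{π} sin(nx)^2 dx = π, ∫ cos(mx)^2 dx = π, and cross terms integrate to 0.
So ∫_{-π}^{π} f(x)^2 dx = 5^2 · π + 1^2 · π = (25 + 1)π.
Divide by 2π: (25 + 1)/2 = 13.
By Parseval, this equals Σ |c_n|^2.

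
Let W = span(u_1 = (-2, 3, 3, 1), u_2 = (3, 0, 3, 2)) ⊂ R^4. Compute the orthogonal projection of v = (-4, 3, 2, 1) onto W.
proj_W(v) = (-1732/481, 1644/481, 1008/481, 124/481)

Set up U = [u_1 | ... | u_2] ∈ R^(4×2). The projector onto W = col(U) is P = U (U^T U)^(-1) U^T.
Compute U^T U =
  [23, 5]
  [5, 22],
and U^T v = (24, -4).
Solve U^T U · c = U^T v for the coefficients: c = (548/481, -212/481). The projection is proj_W(v) = U c.
Check: (v - proj_W(v)) · u_1 = 0  (should be 0).
Check: (v - proj_W(v)) · u_2 = 0  (should be 0).
Result: proj_W(v) = (-1732/481, 1644/481, 1008/481, 124/481).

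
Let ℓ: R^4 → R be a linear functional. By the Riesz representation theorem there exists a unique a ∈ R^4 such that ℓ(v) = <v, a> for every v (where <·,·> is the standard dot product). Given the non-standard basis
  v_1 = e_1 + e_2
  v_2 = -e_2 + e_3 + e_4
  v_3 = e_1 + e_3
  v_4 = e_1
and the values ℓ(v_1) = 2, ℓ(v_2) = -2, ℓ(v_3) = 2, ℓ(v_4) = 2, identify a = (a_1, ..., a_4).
a = (2, 0, 0, -2)

Write a = (a_1, ..., a_4) in the standard basis. For each basis vector v_i, ℓ(v_i) = <v_i, a> is a linear equation in the a_j's. Collect the n equations into a matrix system V a = ℓ, where row i of V is v_i (expressed in the standard basis). Since V is invertible (lower-triangular with 1s on the diagonal, up to permutation), solve by back-substitution:
  V =
[[1, 1, 0, 0],
 [0, -1, 1, 1],
 [1, 0, 1, 0],
 [1, 0, 0, 0]]
  V a = (2, -2, 2, 2)
Solving gives a = (2, 0, 0, -2).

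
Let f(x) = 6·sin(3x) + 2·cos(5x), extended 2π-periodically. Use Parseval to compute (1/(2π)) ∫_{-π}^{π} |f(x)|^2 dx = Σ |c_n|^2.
Σ |c_n|^2 = 20

Expand |f|^2 and use orthogonality of {sin(nx), cos(mx)} on [-π, π]:
  ∫_{-π}^{π} sin(nx)^2 dx = π, ∫ cos(mx)^2 dx = π, and cross terms integrate to 0.
So ∫_{-π}^{π} f(x)^2 dx = 6^2 · π + 2^2 · π = (36 + 4)π.
Divide by 2π: (36 + 4)/2 = 20.
By Parseval, this equals Σ |c_n|^2.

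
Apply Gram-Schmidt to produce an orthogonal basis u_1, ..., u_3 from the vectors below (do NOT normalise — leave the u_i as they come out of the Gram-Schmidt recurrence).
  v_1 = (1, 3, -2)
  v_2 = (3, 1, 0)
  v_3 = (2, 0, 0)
Orthogonal basis:
  u_1 = (1, 3, -2)
  u_2 = (18/7, -2/7, 6/7)
  u_3 = (1/13, -3/13, -4/13)

Apply the Gram-Schmidt recurrence
  u_1 = v_1
  u_i = v_i − Σ_{j<i} ((v_i · u_j) / (u_j · u_j)) · u_j.

Step by step this gives:
  u_1 = (1, 3, -2)
  u_2 = (18/7, -2/7, 6/7)
  u_3 = (1/13, -3/13, -4/13)

Orthogonality check:
  u_2 · u_1 = 0 (should be 0)
  u_3 · u_1 = 0 (should be 0)
  u_3 · u_2 = 0 (should be 0)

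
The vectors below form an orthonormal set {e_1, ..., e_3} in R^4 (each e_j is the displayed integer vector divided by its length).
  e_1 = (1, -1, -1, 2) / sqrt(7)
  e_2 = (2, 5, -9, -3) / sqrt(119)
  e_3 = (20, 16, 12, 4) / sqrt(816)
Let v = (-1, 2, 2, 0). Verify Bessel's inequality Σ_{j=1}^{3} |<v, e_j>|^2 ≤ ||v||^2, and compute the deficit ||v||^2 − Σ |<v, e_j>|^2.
Σ |<v, e_j>|^2 = 6; ||v||^2 = 9; deficit = 3

Write each e_j = u_j / sqrt(<u_j, u_j>) where u_j is the displayed integer vector. Then <v, e_j> = <v, u_j> / sqrt(<u_j, u_j>), so |<v, e_j>|^2 = <v, u_j>^2 / <u_j, u_j>.
Coefficients: <v, e_1> = -5/sqrt(7), <v, e_2> = -10/sqrt(119), <v, e_3> = 36/sqrt(816).
Square and sum: Σ |<v, e_j>|^2 = 6.
Compute ||v||^2 = v·v = 9.
Deficit = 9 − 6 = 3 ≥ 0, confirming Bessel's inequality. (The deficit equals ||v − Σ <v,e_j> e_j||^2, the squared distance from v to span{e_j}.)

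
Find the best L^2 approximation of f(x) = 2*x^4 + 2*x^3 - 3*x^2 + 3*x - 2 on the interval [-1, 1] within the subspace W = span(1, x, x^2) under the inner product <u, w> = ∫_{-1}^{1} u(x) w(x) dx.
g(x) = -9*x^2/7 + 21*x/5 - 76/35

The best approximation g ∈ W is the orthogonal projection of f onto W. Writing g = a_0 + a_1 x + a_2 x^2, the coefficients solve the normal equations G · a = b where
  G_{ij} = <φ_i, φ_j> and b_i = <f, φ_i>, with φ_0 = 1, φ_1 = x, φ_2 = x^2.
G =
  [2, 0, 2/3]
  [0, 2/3, 0]
  [2/3, 0, 2/5],
b = (-26/5, 14/5, -206/105).
Solving gives a_0 = -76/35, a_1 = 21/5, a_2 = -9/7, so
  g(x) = -9*x^2/7 + 21*x/5 - 76/35.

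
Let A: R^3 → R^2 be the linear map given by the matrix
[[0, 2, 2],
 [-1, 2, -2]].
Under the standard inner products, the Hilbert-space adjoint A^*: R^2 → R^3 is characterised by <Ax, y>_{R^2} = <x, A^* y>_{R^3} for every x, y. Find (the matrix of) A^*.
A^* = A^T =
[[0, -1],
 [2, 2],
 [2, -2]]

For real matrices with standard dot products, the defining identity <Ax, y> = <x, A^* y> gives (Ax)^T y = x^T (A^*) y, i.e. x^T A^T y = x^T (A^*) y. Since this holds for all x, y, we must have A^* = A^T. Therefore
A^* =
[[0, -1],
 [2, 2],
 [2, -2]].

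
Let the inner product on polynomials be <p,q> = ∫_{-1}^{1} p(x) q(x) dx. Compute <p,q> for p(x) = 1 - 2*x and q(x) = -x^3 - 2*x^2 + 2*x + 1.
<p,q> = -6/5

Expand the product: p(x)·q(x) = 2*x^4 + 3*x^3 - 6*x^2 + 1.
∫_{-1}^{1} of each monomial x^k gives [2/(k+1) if k even, 0 if k odd]. Integrating term-by-term (or equivalently evaluating the antiderivative F(x) = 2*x^5/5 + 3*x^4/4 - 2*x^3 + x at the endpoints):
  F(1) − F(−1) = 3/20 − (27/20) = -6/5.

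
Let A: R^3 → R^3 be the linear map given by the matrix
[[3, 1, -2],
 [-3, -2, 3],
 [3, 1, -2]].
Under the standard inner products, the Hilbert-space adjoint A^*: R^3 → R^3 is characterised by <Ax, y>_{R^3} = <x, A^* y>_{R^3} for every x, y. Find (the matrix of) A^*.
A^* = A^T =
[[3, -3, 3],
 [1, -2, 1],
 [-2, 3, -2]]

For real matrices with standard dot products, the defining identity <Ax, y> = <x, A^* y> gives (Ax)^T y = x^T (A^*) y, i.e. x^T A^T y = x^T (A^*) y. Since this holds for all x, y, we must have A^* = A^T. Therefore
A^* =
[[3, -3, 3],
 [1, -2, 1],
 [-2, 3, -2]].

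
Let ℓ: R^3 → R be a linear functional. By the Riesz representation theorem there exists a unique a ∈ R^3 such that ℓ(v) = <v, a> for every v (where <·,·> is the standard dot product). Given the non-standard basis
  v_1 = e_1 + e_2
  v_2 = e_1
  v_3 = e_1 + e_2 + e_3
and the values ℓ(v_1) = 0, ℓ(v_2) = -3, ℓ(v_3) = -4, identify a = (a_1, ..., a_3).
a = (-3, 3, -4)

Write a = (a_1, ..., a_3) in the standard basis. For each basis vector v_i, ℓ(v_i) = <v_i, a> is a linear equation in the a_j's. Collect the n equations into a matrix system V a = ℓ, where row i of V is v_i (expressed in the standard basis). Since V is invertible (lower-triangular with 1s on the diagonal, up to permutation), solve by back-substitution:
  V =
[[1, 1, 0],
 [1, 0, 0],
 [1, 1, 1]]
  V a = (0, -3, -4)
Solving gives a = (-3, 3, -4).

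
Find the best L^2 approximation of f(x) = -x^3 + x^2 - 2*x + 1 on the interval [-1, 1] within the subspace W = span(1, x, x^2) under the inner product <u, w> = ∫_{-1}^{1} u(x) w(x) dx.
g(x) = x^2 - 13*x/5 + 1

The best approximation g ∈ W is the orthogonal projection of f onto W. Writing g = a_0 + a_1 x + a_2 x^2, the coefficients solve the normal equations G · a = b where
  G_{ij} = <φ_i, φ_j> and b_i = <f, φ_i>, with φ_0 = 1, φ_1 = x, φ_2 = x^2.
G =
  [2, 0, 2/3]
  [0, 2/3, 0]
  [2/3, 0, 2/5],
b = (8/3, -26/15, 16/15).
Solving gives a_0 = 1, a_1 = -13/5, a_2 = 1, so
  g(x) = x^2 - 13*x/5 + 1.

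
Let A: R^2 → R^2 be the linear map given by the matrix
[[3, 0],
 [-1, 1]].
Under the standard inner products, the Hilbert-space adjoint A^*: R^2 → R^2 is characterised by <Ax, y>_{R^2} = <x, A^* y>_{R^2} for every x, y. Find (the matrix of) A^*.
A^* = A^T =
[[3, -1],
 [0, 1]]

For real matrices with standard dot products, the defining identity <Ax, y> = <x, A^* y> gives (Ax)^T y = x^T (A^*) y, i.e. x^T A^T y = x^T (A^*) y. Since this holds for all x, y, we must have A^* = A^T. Therefore
A^* =
[[3, -1],
 [0, 1]].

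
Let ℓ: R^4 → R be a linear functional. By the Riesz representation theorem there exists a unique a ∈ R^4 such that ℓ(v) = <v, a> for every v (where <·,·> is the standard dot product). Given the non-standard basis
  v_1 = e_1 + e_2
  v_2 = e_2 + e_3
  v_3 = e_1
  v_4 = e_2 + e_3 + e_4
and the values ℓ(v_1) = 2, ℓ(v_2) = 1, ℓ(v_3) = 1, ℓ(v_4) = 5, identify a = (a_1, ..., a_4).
a = (1, 1, 0, 4)

Write a = (a_1, ..., a_4) in the standard basis. For each basis vector v_i, ℓ(v_i) = <v_i, a> is a linear equation in the a_j's. Collect the n equations into a matrix system V a = ℓ, where row i of V is v_i (expressed in the standard basis). Since V is invertible (lower-triangular with 1s on the diagonal, up to permutation), solve by back-substitution:
  V =
[[1, 1, 0, 0],
 [0, 1, 1, 0],
 [1, 0, 0, 0],
 [0, 1, 1, 1]]
  V a = (2, 1, 1, 5)
Solving gives a = (1, 1, 0, 4).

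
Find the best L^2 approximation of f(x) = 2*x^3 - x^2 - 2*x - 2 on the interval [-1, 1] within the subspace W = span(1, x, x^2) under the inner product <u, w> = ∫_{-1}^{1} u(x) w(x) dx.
g(x) = -x^2 - 4*x/5 - 2

The best approximation g ∈ W is the orthogonal projection of f onto W. Writing g = a_0 + a_1 x + a_2 x^2, the coefficients solve the normal equations G · a = b where
  G_{ij} = <φ_i, φ_j> and b_i = <f, φ_i>, with φ_0 = 1, φ_1 = x, φ_2 = x^2.
G =
  [2, 0, 2/3]
  [0, 2/3, 0]
  [2/3, 0, 2/5],
b = (-14/3, -8/15, -26/15).
Solving gives a_0 = -2, a_1 = -4/5, a_2 = -1, so
  g(x) = -x^2 - 4*x/5 - 2.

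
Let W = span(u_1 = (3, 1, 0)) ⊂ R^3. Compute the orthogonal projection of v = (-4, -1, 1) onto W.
proj_W(v) = (-39/10, -13/10, 0)

Set up U = [u_1 | ... | u_1] ∈ R^(3×1). The projector onto W = col(U) is P = U (U^T U)^(-1) U^T.
Compute U^T U =
  [10],
and U^T v = (-13).
Solve U^T U · c = U^T v for the coefficients: c = (-13/10). The projection is proj_W(v) = U c.
Check: (v - proj_W(v)) · u_1 = 0  (should be 0).
Result: proj_W(v) = (-39/10, -13/10, 0).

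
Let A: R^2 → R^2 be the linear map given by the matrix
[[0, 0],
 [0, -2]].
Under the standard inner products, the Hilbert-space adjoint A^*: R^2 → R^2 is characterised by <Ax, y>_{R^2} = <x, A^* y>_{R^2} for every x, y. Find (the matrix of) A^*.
A^* = A^T =
[[0, 0],
 [0, -2]]

For real matrices with standard dot products, the defining identity <Ax, y> = <x, A^* y> gives (Ax)^T y = x^T (A^*) y, i.e. x^T A^T y = x^T (A^*) y. Since this holds for all x, y, we must have A^* = A^T. Therefore
A^* =
[[0, 0],
 [0, -2]].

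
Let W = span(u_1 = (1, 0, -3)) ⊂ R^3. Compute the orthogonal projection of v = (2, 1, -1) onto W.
proj_W(v) = (1/2, 0, -3/2)

Set up U = [u_1 | ... | u_1] ∈ R^(3×1). The projector onto W = col(U) is P = U (U^T U)^(-1) U^T.
Compute U^T U =
  [10],
and U^T v = (5).
Solve U^T U · c = U^T v for the coefficients: c = (1/2). The projection is proj_W(v) = U c.
Check: (v - proj_W(v)) · u_1 = 0  (should be 0).
Result: proj_W(v) = (1/2, 0, -3/2).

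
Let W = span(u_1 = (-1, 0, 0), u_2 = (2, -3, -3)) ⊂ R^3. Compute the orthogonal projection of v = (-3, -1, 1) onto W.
proj_W(v) = (-3, 0, 0)

Set up U = [u_1 | ... | u_2] ∈ R^(3×2). The projector onto W = col(U) is P = U (U^T U)^(-1) U^T.
Compute U^T U =
  [1, -2]
  [-2, 22],
and U^T v = (3, -6).
Solve U^T U · c = U^T v for the coefficients: c = (3, 0). The projection is proj_W(v) = U c.
Check: (v - proj_W(v)) · u_1 = 0  (should be 0).
Check: (v - proj_W(v)) · u_2 = 0  (should be 0).
Result: proj_W(v) = (-3, 0, 0).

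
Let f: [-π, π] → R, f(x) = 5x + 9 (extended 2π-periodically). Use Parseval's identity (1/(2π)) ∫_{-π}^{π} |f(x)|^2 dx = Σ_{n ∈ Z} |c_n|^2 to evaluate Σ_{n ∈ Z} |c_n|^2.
Σ |c_n|^2 = 25π^2/3 + 81

Expand and integrate term by term over [-π, π]:
  ∫ (5x)^2 dx = 25·(2π^3/3); ∫ 2·5·(9)·x dx = 0 (odd integrand); ∫ 9^2 dx = 81·2π.
So (1/(2π)) ∫_{-π}^{π} (5x + 9)^2 dx = 25π^2/3 + 81 = 25π^2/3 + 81.
Parseval ⇒ Σ |c_n|^2 = 25π^2/3 + 81.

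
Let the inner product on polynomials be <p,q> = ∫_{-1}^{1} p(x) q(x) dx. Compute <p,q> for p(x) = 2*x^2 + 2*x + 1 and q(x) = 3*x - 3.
<p,q> = -6

Expand the product: p(x)·q(x) = 6*x^3 - 3*x - 3.
∫_{-1}^{1} of each monomial x^k gives [2/(k+1) if k even, 0 if k odd]. Integrating term-by-term (or equivalently evaluating the antiderivative F(x) = 3*x^4/2 - 3*x^2/2 - 3*x at the endpoints):
  F(1) − F(−1) = -3 − (3) = -6.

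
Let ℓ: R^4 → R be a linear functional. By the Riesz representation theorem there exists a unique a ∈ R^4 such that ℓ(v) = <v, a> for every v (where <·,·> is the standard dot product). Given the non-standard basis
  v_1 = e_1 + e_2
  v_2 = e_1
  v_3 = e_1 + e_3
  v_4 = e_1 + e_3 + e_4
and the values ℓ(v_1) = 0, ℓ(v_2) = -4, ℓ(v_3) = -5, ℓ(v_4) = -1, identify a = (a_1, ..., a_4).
a = (-4, 4, -1, 4)

Write a = (a_1, ..., a_4) in the standard basis. For each basis vector v_i, ℓ(v_i) = <v_i, a> is a linear equation in the a_j's. Collect the n equations into a matrix system V a = ℓ, where row i of V is v_i (expressed in the standard basis). Since V is invertible (lower-triangular with 1s on the diagonal, up to permutation), solve by back-substitution:
  V =
[[1, 1, 0, 0],
 [1, 0, 0, 0],
 [1, 0, 1, 0],
 [1, 0, 1, 1]]
  V a = (0, -4, -5, -1)
Solving gives a = (-4, 4, -1, 4).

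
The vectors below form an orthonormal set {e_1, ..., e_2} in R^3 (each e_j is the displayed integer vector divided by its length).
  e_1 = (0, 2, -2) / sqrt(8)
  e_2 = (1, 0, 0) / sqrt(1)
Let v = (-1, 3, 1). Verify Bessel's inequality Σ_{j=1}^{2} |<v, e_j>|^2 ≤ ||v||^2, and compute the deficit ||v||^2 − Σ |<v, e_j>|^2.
Σ |<v, e_j>|^2 = 3; ||v||^2 = 11; deficit = 8

Write each e_j = u_j / sqrt(<u_j, u_j>) where u_j is the displayed integer vector. Then <v, e_j> = <v, u_j> / sqrt(<u_j, u_j>), so |<v, e_j>|^2 = <v, u_j>^2 / <u_j, u_j>.
Coefficients: <v, e_1> = 4/sqrt(8), <v, e_2> = -1/sqrt(1).
Square and sum: Σ |<v, e_j>|^2 = 3.
Compute ||v||^2 = v·v = 11.
Deficit = 11 − 3 = 8 ≥ 0, confirming Bessel's inequality. (The deficit equals ||v − Σ <v,e_j> e_j||^2, the squared distance from v to span{e_j}.)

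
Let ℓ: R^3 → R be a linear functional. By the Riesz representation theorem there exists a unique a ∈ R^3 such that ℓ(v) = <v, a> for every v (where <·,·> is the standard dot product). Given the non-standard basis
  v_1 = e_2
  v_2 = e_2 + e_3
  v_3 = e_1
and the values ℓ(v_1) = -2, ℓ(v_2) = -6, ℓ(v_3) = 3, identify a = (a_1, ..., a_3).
a = (3, -2, -4)

Write a = (a_1, ..., a_3) in the standard basis. For each basis vector v_i, ℓ(v_i) = <v_i, a> is a linear equation in the a_j's. Collect the n equations into a matrix system V a = ℓ, where row i of V is v_i (expressed in the standard basis). Since V is invertible (lower-triangular with 1s on the diagonal, up to permutation), solve by back-substitution:
  V =
[[0, 1, 0],
 [0, 1, 1],
 [1, 0, 0]]
  V a = (-2, -6, 3)
Solving gives a = (3, -2, -4).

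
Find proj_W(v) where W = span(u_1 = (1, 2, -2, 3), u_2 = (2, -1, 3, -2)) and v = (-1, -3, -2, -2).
proj_W(v) = (-71/30, -37/30, -1/6, -3/2)

Set up U = [u_1 | ... | u_2] ∈ R^(4×2). The projector onto W = col(U) is P = U (U^T U)^(-1) U^T.
Compute U^T U =
  [18, -12]
  [-12, 18],
and U^T v = (-9, -1).
Solve U^T U · c = U^T v for the coefficients: c = (-29/30, -7/10). The projection is proj_W(v) = U c.
Check: (v - proj_W(v)) · u_1 = 0  (should be 0).
Check: (v - proj_W(v)) · u_2 = 0  (should be 0).
Result: proj_W(v) = (-71/30, -37/30, -1/6, -3/2).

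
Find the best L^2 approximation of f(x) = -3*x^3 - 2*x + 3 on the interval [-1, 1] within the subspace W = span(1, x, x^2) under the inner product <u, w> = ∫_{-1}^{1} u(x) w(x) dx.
g(x) = 3 - 19*x/5

The best approximation g ∈ W is the orthogonal projection of f onto W. Writing g = a_0 + a_1 x + a_2 x^2, the coefficients solve the normal equations G · a = b where
  G_{ij} = <φ_i, φ_j> and b_i = <f, φ_i>, with φ_0 = 1, φ_1 = x, φ_2 = x^2.
G =
  [2, 0, 2/3]
  [0, 2/3, 0]
  [2/3, 0, 2/5],
b = (6, -38/15, 2).
Solving gives a_0 = 3, a_1 = -19/5, a_2 = 0, so
  g(x) = 3 - 19*x/5.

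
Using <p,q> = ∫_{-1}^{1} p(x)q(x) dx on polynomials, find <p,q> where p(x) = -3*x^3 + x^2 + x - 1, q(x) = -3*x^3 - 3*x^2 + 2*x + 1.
<p,q> = -8/35

Expand the product: p(x)·q(x) = 9*x^6 + 6*x^5 - 12*x^4 - x^3 + 6*x^2 - x - 1.
∫_{-1}^{1} of each monomial x^k gives [2/(k+1) if k even, 0 if k odd]. Integrating term-by-term (or equivalently evaluating the antiderivative F(x) = 9*x^7/7 + x^6 - 12*x^5/5 - x^4/4 + 2*x^3 - x^2/2 - x at the endpoints):
  F(1) − F(−1) = 19/140 − (51/140) = -8/35.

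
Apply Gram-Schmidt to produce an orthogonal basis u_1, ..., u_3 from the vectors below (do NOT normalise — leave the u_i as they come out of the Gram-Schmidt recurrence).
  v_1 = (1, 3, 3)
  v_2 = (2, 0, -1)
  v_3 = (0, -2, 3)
Orthogonal basis:
  u_1 = (1, 3, 3)
  u_2 = (39/19, 3/19, -16/19)
  u_3 = (48/47, -112/47, 96/47)

Apply the Gram-Schmidt recurrence
  u_1 = v_1
  u_i = v_i − Σ_{j<i} ((v_i · u_j) / (u_j · u_j)) · u_j.

Step by step this gives:
  u_1 = (1, 3, 3)
  u_2 = (39/19, 3/19, -16/19)
  u_3 = (48/47, -112/47, 96/47)

Orthogonality check:
  u_2 · u_1 = 0 (should be 0)
  u_3 · u_1 = 0 (should be 0)
  u_3 · u_2 = 0 (should be 0)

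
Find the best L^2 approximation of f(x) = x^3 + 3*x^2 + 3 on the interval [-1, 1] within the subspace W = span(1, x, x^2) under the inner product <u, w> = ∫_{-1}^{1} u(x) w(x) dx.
g(x) = 3*x^2 + 3*x/5 + 3

The best approximation g ∈ W is the orthogonal projection of f onto W. Writing g = a_0 + a_1 x + a_2 x^2, the coefficients solve the normal equations G · a = b where
  G_{ij} = <φ_i, φ_j> and b_i = <f, φ_i>, with φ_0 = 1, φ_1 = x, φ_2 = x^2.
G =
  [2, 0, 2/3]
  [0, 2/3, 0]
  [2/3, 0, 2/5],
b = (8, 2/5, 16/5).
Solving gives a_0 = 3, a_1 = 3/5, a_2 = 3, so
  g(x) = 3*x^2 + 3*x/5 + 3.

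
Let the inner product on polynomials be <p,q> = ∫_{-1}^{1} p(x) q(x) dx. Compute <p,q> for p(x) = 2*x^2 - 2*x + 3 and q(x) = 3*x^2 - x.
<p,q> = 146/15

Expand the product: p(x)·q(x) = 6*x^4 - 8*x^3 + 11*x^2 - 3*x.
∫_{-1}^{1} of each monomial x^k gives [2/(k+1) if k even, 0 if k odd]. Integrating term-by-term (or equivalently evaluating the antiderivative F(x) = 6*x^5/5 - 2*x^4 + 11*x^3/3 - 3*x^2/2 at the endpoints):
  F(1) − F(−1) = 41/30 − (-251/30) = 146/15.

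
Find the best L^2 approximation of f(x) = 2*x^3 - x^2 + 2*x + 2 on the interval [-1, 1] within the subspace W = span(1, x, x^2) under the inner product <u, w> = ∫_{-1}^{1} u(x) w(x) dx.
g(x) = -x^2 + 16*x/5 + 2

The best approximation g ∈ W is the orthogonal projection of f onto W. Writing g = a_0 + a_1 x + a_2 x^2, the coefficients solve the normal equations G · a = b where
  G_{ij} = <φ_i, φ_j> and b_i = <f, φ_i>, with φ_0 = 1, φ_1 = x, φ_2 = x^2.
G =
  [2, 0, 2/3]
  [0, 2/3, 0]
  [2/3, 0, 2/5],
b = (10/3, 32/15, 14/15).
Solving gives a_0 = 2, a_1 = 16/5, a_2 = -1, so
  g(x) = -x^2 + 16*x/5 + 2.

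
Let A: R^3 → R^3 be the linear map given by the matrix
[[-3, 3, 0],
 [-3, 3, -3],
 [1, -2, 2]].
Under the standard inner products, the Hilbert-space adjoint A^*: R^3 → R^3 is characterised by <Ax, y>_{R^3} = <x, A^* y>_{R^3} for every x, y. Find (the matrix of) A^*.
A^* = A^T =
[[-3, -3, 1],
 [3, 3, -2],
 [0, -3, 2]]

For real matrices with standard dot products, the defining identity <Ax, y> = <x, A^* y> gives (Ax)^T y = x^T (A^*) y, i.e. x^T A^T y = x^T (A^*) y. Since this holds for all x, y, we must have A^* = A^T. Therefore
A^* =
[[-3, -3, 1],
 [3, 3, -2],
 [0, -3, 2]].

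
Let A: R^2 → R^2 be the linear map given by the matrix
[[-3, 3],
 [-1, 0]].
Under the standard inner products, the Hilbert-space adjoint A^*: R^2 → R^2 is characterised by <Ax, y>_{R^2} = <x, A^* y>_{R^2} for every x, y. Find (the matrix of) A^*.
A^* = A^T =
[[-3, -1],
 [3, 0]]

For real matrices with standard dot products, the defining identity <Ax, y> = <x, A^* y> gives (Ax)^T y = x^T (A^*) y, i.e. x^T A^T y = x^T (A^*) y. Since this holds for all x, y, we must have A^* = A^T. Therefore
A^* =
[[-3, -1],
 [3, 0]].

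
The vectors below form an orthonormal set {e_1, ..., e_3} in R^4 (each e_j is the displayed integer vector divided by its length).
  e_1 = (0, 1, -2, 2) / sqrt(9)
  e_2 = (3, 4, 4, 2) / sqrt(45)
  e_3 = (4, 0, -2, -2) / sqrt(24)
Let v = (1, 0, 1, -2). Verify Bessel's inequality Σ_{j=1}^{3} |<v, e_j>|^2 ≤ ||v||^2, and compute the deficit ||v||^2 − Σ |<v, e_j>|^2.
Σ |<v, e_j>|^2 = 57/10; ||v||^2 = 6; deficit = 3/10

Write each e_j = u_j / sqrt(<u_j, u_j>) where u_j is the displayed integer vector. Then <v, e_j> = <v, u_j> / sqrt(<u_j, u_j>), so |<v, e_j>|^2 = <v, u_j>^2 / <u_j, u_j>.
Coefficients: <v, e_1> = -6/sqrt(9), <v, e_2> = 3/sqrt(45), <v, e_3> = 6/sqrt(24).
Square and sum: Σ |<v, e_j>|^2 = 57/10.
Compute ||v||^2 = v·v = 6.
Deficit = 6 − 57/10 = 3/10 ≥ 0, confirming Bessel's inequality. (The deficit equals ||v − Σ <v,e_j> e_j||^2, the squared distance from v to span{e_j}.)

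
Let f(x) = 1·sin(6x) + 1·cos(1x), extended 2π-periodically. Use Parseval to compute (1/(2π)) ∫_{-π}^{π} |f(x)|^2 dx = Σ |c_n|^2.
Σ |c_n|^2 = 1

Expand |f|^2 and use orthogonality of {sin(nx), cos(mx)} on [-π, π]:
  ∫_{-π}^{π} sin(nx)^2 dx = π, ∫ cos(mx)^2 dx = π, and cross terms integrate to 0.
So ∫_{-π}^{π} f(x)^2 dx = 1^2 · π + 1^2 · π = (1 + 1)π.
Divide by 2π: (1 + 1)/2 = 1.
By Parseval, this equals Σ |c_n|^2.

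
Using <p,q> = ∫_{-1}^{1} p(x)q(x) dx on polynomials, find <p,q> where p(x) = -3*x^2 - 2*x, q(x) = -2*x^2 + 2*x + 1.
<p,q> = -34/15

Expand the product: p(x)·q(x) = 6*x^4 - 2*x^3 - 7*x^2 - 2*x.
∫_{-1}^{1} of each monomial x^k gives [2/(k+1) if k even, 0 if k odd]. Integrating term-by-term (or equivalently evaluating the antiderivative F(x) = 6*x^5/5 - x^4/2 - 7*x^3/3 - x^2 at the endpoints):
  F(1) − F(−1) = -79/30 − (-11/30) = -34/15.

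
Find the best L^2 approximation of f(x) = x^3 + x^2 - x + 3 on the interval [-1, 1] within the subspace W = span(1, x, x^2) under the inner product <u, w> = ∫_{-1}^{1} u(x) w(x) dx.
g(x) = x^2 - 2*x/5 + 3

The best approximation g ∈ W is the orthogonal projection of f onto W. Writing g = a_0 + a_1 x + a_2 x^2, the coefficients solve the normal equations G · a = b where
  G_{ij} = <φ_i, φ_j> and b_i = <f, φ_i>, with φ_0 = 1, φ_1 = x, φ_2 = x^2.
G =
  [2, 0, 2/3]
  [0, 2/3, 0]
  [2/3, 0, 2/5],
b = (20/3, -4/15, 12/5).
Solving gives a_0 = 3, a_1 = -2/5, a_2 = 1, so
  g(x) = x^2 - 2*x/5 + 3.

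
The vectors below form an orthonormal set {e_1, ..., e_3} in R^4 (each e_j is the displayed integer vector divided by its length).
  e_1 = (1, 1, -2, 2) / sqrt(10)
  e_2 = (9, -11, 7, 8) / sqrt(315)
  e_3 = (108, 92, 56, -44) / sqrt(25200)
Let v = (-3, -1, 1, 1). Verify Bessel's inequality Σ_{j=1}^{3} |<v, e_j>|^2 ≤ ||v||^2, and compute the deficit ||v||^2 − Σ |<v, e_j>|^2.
Σ |<v, e_j>|^2 = 202/25; ||v||^2 = 12; deficit = 98/25

Write each e_j = u_j / sqrt(<u_j, u_j>) where u_j is the displayed integer vector. Then <v, e_j> = <v, u_j> / sqrt(<u_j, u_j>), so |<v, e_j>|^2 = <v, u_j>^2 / <u_j, u_j>.
Coefficients: <v, e_1> = -4/sqrt(10), <v, e_2> = -1/sqrt(315), <v, e_3> = -404/sqrt(25200).
Square and sum: Σ |<v, e_j>|^2 = 202/25.
Compute ||v||^2 = v·v = 12.
Deficit = 12 − 202/25 = 98/25 ≥ 0, confirming Bessel's inequality. (The deficit equals ||v − Σ <v,e_j> e_j||^2, the squared distance from v to span{e_j}.)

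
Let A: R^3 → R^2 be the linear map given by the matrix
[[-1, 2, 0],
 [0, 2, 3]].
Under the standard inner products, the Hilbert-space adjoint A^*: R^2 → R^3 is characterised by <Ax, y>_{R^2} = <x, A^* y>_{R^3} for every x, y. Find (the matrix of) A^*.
A^* = A^T =
[[-1, 0],
 [2, 2],
 [0, 3]]

For real matrices with standard dot products, the defining identity <Ax, y> = <x, A^* y> gives (Ax)^T y = x^T (A^*) y, i.e. x^T A^T y = x^T (A^*) y. Since this holds for all x, y, we must have A^* = A^T. Therefore
A^* =
[[-1, 0],
 [2, 2],
 [0, 3]].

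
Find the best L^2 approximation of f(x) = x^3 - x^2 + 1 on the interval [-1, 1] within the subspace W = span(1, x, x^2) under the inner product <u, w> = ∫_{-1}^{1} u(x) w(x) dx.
g(x) = -x^2 + 3*x/5 + 1

The best approximation g ∈ W is the orthogonal projection of f onto W. Writing g = a_0 + a_1 x + a_2 x^2, the coefficients solve the normal equations G · a = b where
  G_{ij} = <φ_i, φ_j> and b_i = <f, φ_i>, with φ_0 = 1, φ_1 = x, φ_2 = x^2.
G =
  [2, 0, 2/3]
  [0, 2/3, 0]
  [2/3, 0, 2/5],
b = (4/3, 2/5, 4/15).
Solving gives a_0 = 1, a_1 = 3/5, a_2 = -1, so
  g(x) = -x^2 + 3*x/5 + 1.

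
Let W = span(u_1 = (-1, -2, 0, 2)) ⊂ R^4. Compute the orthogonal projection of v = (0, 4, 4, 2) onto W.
proj_W(v) = (4/9, 8/9, 0, -8/9)

Set up U = [u_1 | ... | u_1] ∈ R^(4×1). The projector onto W = col(U) is P = U (U^T U)^(-1) U^T.
Compute U^T U =
  [9],
and U^T v = (-4).
Solve U^T U · c = U^T v for the coefficients: c = (-4/9). The projection is proj_W(v) = U c.
Check: (v - proj_W(v)) · u_1 = 0  (should be 0).
Result: proj_W(v) = (4/9, 8/9, 0, -8/9).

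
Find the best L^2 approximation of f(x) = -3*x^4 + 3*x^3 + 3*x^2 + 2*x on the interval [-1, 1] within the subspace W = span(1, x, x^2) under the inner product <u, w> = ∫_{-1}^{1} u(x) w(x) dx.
g(x) = 3*x^2/7 + 19*x/5 + 9/35

The best approximation g ∈ W is the orthogonal projection of f onto W. Writing g = a_0 + a_1 x + a_2 x^2, the coefficients solve the normal equations G · a = b where
  G_{ij} = <φ_i, φ_j> and b_i = <f, φ_i>, with φ_0 = 1, φ_1 = x, φ_2 = x^2.
G =
  [2, 0, 2/3]
  [0, 2/3, 0]
  [2/3, 0, 2/5],
b = (4/5, 38/15, 12/35).
Solving gives a_0 = 9/35, a_1 = 19/5, a_2 = 3/7, so
  g(x) = 3*x^2/7 + 19*x/5 + 9/35.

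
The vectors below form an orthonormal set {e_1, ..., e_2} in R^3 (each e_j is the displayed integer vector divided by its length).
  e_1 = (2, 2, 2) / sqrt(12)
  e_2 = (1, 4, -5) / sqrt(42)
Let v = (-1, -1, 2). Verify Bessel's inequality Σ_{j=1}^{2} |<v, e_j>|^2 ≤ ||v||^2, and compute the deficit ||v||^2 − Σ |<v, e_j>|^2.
Σ |<v, e_j>|^2 = 75/14; ||v||^2 = 6; deficit = 9/14

Write each e_j = u_j / sqrt(<u_j, u_j>) where u_j is the displayed integer vector. Then <v, e_j> = <v, u_j> / sqrt(<u_j, u_j>), so |<v, e_j>|^2 = <v, u_j>^2 / <u_j, u_j>.
Coefficients: <v, e_1> = 0/sqrt(12), <v, e_2> = -15/sqrt(42).
Square and sum: Σ |<v, e_j>|^2 = 75/14.
Compute ||v||^2 = v·v = 6.
Deficit = 6 − 75/14 = 9/14 ≥ 0, confirming Bessel's inequality. (The deficit equals ||v − Σ <v,e_j> e_j||^2, the squared distance from v to span{e_j}.)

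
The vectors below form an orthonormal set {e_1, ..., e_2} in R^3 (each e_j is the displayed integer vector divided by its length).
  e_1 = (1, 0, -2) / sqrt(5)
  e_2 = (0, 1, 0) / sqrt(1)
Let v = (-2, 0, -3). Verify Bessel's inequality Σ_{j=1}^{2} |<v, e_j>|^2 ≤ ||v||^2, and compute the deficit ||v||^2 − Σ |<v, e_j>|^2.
Σ |<v, e_j>|^2 = 16/5; ||v||^2 = 13; deficit = 49/5

Write each e_j = u_j / sqrt(<u_j, u_j>) where u_j is the displayed integer vector. Then <v, e_j> = <v, u_j> / sqrt(<u_j, u_j>), so |<v, e_j>|^2 = <v, u_j>^2 / <u_j, u_j>.
Coefficients: <v, e_1> = 4/sqrt(5), <v, e_2> = 0/sqrt(1).
Square and sum: Σ |<v, e_j>|^2 = 16/5.
Compute ||v||^2 = v·v = 13.
Deficit = 13 − 16/5 = 49/5 ≥ 0, confirming Bessel's inequality. (The deficit equals ||v − Σ <v,e_j> e_j||^2, the squared distance from v to span{e_j}.)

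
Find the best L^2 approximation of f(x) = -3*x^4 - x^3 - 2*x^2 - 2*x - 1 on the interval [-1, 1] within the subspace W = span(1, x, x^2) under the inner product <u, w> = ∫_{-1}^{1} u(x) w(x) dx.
g(x) = -32*x^2/7 - 13*x/5 - 26/35

The best approximation g ∈ W is the orthogonal projection of f onto W. Writing g = a_0 + a_1 x + a_2 x^2, the coefficients solve the normal equations G · a = b where
  G_{ij} = <φ_i, φ_j> and b_i = <f, φ_i>, with φ_0 = 1, φ_1 = x, φ_2 = x^2.
G =
  [2, 0, 2/3]
  [0, 2/3, 0]
  [2/3, 0, 2/5],
b = (-68/15, -26/15, -244/105).
Solving gives a_0 = -26/35, a_1 = -13/5, a_2 = -32/7, so
  g(x) = -32*x^2/7 - 13*x/5 - 26/35.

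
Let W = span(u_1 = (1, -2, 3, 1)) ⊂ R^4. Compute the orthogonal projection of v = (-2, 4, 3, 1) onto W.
proj_W(v) = (0, 0, 0, 0)

Set up U = [u_1 | ... | u_1] ∈ R^(4×1). The projector onto W = col(U) is P = U (U^T U)^(-1) U^T.
Compute U^T U =
  [15],
and U^T v = (0).
Solve U^T U · c = U^T v for the coefficients: c = (0). The projection is proj_W(v) = U c.
Check: (v - proj_W(v)) · u_1 = 0  (should be 0).
Result: proj_W(v) = (0, 0, 0, 0).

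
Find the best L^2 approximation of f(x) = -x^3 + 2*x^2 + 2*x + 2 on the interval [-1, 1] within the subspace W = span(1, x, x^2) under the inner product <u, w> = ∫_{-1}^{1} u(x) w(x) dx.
g(x) = 2*x^2 + 7*x/5 + 2

The best approximation g ∈ W is the orthogonal projection of f onto W. Writing g = a_0 + a_1 x + a_2 x^2, the coefficients solve the normal equations G · a = b where
  G_{ij} = <φ_i, φ_j> and b_i = <f, φ_i>, with φ_0 = 1, φ_1 = x, φ_2 = x^2.
G =
  [2, 0, 2/3]
  [0, 2/3, 0]
  [2/3, 0, 2/5],
b = (16/3, 14/15, 32/15).
Solving gives a_0 = 2, a_1 = 7/5, a_2 = 2, so
  g(x) = 2*x^2 + 7*x/5 + 2.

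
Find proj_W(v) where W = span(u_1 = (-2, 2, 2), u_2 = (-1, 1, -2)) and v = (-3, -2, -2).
proj_W(v) = (-1/2, 1/2, -2)

Set up U = [u_1 | ... | u_2] ∈ R^(3×2). The projector onto W = col(U) is P = U (U^T U)^(-1) U^T.
Compute U^T U =
  [12, 0]
  [0, 6],
and U^T v = (-2, 5).
Solve U^T U · c = U^T v for the coefficients: c = (-1/6, 5/6). The projection is proj_W(v) = U c.
Check: (v - proj_W(v)) · u_1 = 0  (should be 0).
Check: (v - proj_W(v)) · u_2 = 0  (should be 0).
Result: proj_W(v) = (-1/2, 1/2, -2).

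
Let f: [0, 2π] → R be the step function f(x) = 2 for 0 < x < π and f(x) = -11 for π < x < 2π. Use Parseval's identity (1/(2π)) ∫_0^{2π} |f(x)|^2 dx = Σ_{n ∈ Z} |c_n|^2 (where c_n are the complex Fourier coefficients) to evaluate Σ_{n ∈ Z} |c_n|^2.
Σ |c_n|^2 = 125/2

Parseval equates the L^2 energy of f (normalised by 1/(2π)) with the ℓ^2 sum of its Fourier coefficients: (1/(2π)) ∫_0^{2π} |f|^2 = Σ |c_n|^2.
Compute the left side: (1/(2π)) [∫_0^π 2^2 dx + ∫_π^{2π} (-11)^2 dx] = (1/(2π)) · (4π + 121π) = (4 + 121)/2 = 125/2.
So Σ_{n ∈ Z} |c_n|^2 = 125/2.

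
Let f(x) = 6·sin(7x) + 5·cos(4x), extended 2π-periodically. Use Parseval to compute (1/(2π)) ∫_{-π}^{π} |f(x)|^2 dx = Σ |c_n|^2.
Σ |c_n|^2 = 61/2

Expand |f|^2 and use orthogonality of {sin(nx), cos(mx)} on [-π, π]:
  ∫_{-π}^{π} sin(nx)^2 dx = π, ∫ cos(mx)^2 dx = π, and cross terms integrate to 0.
So ∫_{-π}^{π} f(x)^2 dx = 6^2 · π + 5^2 · π = (36 + 25)π.
Divide by 2π: (36 + 25)/2 = 61/2.
By Parseval, this equals Σ |c_n|^2.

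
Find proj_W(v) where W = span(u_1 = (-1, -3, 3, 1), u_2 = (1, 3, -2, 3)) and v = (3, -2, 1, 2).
proj_W(v) = (-73/291, -73/97, 343/291, 569/291)

Set up U = [u_1 | ... | u_2] ∈ R^(4×2). The projector onto W = col(U) is P = U (U^T U)^(-1) U^T.
Compute U^T U =
  [20, -13]
  [-13, 23],
and U^T v = (8, 1).
Solve U^T U · c = U^T v for the coefficients: c = (197/291, 124/291). The projection is proj_W(v) = U c.
Check: (v - proj_W(v)) · u_1 = 0  (should be 0).
Check: (v - proj_W(v)) · u_2 = 0  (should be 0).
Result: proj_W(v) = (-73/291, -73/97, 343/291, 569/291).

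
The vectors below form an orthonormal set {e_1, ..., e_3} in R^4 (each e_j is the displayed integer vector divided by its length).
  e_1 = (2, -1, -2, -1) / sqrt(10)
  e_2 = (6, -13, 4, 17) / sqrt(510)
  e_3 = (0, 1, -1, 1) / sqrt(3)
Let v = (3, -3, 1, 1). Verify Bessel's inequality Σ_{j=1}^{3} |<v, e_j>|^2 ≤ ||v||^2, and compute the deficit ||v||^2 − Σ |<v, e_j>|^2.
Σ |<v, e_j>|^2 = 315/17; ||v||^2 = 20; deficit = 25/17

Write each e_j = u_j / sqrt(<u_j, u_j>) where u_j is the displayed integer vector. Then <v, e_j> = <v, u_j> / sqrt(<u_j, u_j>), so |<v, e_j>|^2 = <v, u_j>^2 / <u_j, u_j>.
Coefficients: <v, e_1> = 6/sqrt(10), <v, e_2> = 78/sqrt(510), <v, e_3> = -3/sqrt(3).
Square and sum: Σ |<v, e_j>|^2 = 315/17.
Compute ||v||^2 = v·v = 20.
Deficit = 20 − 315/17 = 25/17 ≥ 0, confirming Bessel's inequality. (The deficit equals ||v − Σ <v,e_j> e_j||^2, the squared distance from v to span{e_j}.)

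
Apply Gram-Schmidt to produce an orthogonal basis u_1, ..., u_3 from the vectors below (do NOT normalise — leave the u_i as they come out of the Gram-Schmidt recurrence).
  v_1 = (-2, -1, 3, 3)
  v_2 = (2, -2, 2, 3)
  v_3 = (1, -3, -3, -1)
Orthogonal basis:
  u_1 = (-2, -1, 3, 3)
  u_2 = (72/23, -33/23, 7/23, 30/23)
  u_3 = (-181/157, -460/157, -264/157, -10/157)

Apply the Gram-Schmidt recurrence
  u_1 = v_1
  u_i = v_i − Σ_{j<i} ((v_i · u_j) / (u_j · u_j)) · u_j.

Step by step this gives:
  u_1 = (-2, -1, 3, 3)
  u_2 = (72/23, -33/23, 7/23, 30/23)
  u_3 = (-181/157, -460/157, -264/157, -10/157)

Orthogonality check:
  u_2 · u_1 = 0 (should be 0)
  u_3 · u_1 = 0 (should be 0)
  u_3 · u_2 = 0 (should be 0)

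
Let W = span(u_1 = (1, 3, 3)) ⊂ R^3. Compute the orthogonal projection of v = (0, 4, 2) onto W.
proj_W(v) = (18/19, 54/19, 54/19)

Set up U = [u_1 | ... | u_1] ∈ R^(3×1). The projector onto W = col(U) is P = U (U^T U)^(-1) U^T.
Compute U^T U =
  [19],
and U^T v = (18).
Solve U^T U · c = U^T v for the coefficients: c = (18/19). The projection is proj_W(v) = U c.
Check: (v - proj_W(v)) · u_1 = 0  (should be 0).
Result: proj_W(v) = (18/19, 54/19, 54/19).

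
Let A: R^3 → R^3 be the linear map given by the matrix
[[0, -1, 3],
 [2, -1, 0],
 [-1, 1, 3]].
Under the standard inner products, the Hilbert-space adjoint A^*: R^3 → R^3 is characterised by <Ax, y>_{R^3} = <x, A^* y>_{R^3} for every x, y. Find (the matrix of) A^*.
A^* = A^T =
[[0, 2, -1],
 [-1, -1, 1],
 [3, 0, 3]]

For real matrices with standard dot products, the defining identity <Ax, y> = <x, A^* y> gives (Ax)^T y = x^T (A^*) y, i.e. x^T A^T y = x^T (A^*) y. Since this holds for all x, y, we must have A^* = A^T. Therefore
A^* =
[[0, 2, -1],
 [-1, -1, 1],
 [3, 0, 3]].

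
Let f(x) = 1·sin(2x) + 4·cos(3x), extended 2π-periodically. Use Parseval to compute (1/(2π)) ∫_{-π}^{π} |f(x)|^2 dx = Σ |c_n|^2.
Σ |c_n|^2 = 17/2

Expand |f|^2 and use orthogonality of {sin(nx), cos(mx)} on [-π, π]:
  ∫_{-π}^{π} sin(nx)^2 dx = π, ∫ cos(mx)^2 dx = π, and cross terms integrate to 0.
So ∫_{-π}^{π} f(x)^2 dx = 1^2 · π + 4^2 · π = (1 + 16)π.
Divide by 2π: (1 + 16)/2 = 17/2.
By Parseval, this equals Σ |c_n|^2.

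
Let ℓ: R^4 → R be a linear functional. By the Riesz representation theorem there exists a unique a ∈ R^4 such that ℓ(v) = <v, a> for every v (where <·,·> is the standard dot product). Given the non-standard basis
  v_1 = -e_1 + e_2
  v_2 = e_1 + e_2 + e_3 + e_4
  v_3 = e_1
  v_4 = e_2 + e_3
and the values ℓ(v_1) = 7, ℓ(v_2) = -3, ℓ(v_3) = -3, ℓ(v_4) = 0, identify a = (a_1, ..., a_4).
a = (-3, 4, -4, 0)

Write a = (a_1, ..., a_4) in the standard basis. For each basis vector v_i, ℓ(v_i) = <v_i, a> is a linear equation in the a_j's. Collect the n equations into a matrix system V a = ℓ, where row i of V is v_i (expressed in the standard basis). Since V is invertible (lower-triangular with 1s on the diagonal, up to permutation), solve by back-substitution:
  V =
[[-1, 1, 0, 0],
 [1, 1, 1, 1],
 [1, 0, 0, 0],
 [0, 1, 1, 0]]
  V a = (7, -3, -3, 0)
Solving gives a = (-3, 4, -4, 0).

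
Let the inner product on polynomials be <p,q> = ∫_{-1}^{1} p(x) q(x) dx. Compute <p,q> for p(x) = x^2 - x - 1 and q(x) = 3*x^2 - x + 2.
<p,q> = -14/5

Expand the product: p(x)·q(x) = 3*x^4 - 4*x^3 - x - 2.
∫_{-1}^{1} of each monomial x^k gives [2/(k+1) if k even, 0 if k odd]. Integrating term-by-term (or equivalently evaluating the antiderivative F(x) = 3*x^5/5 - x^4 - x^2/2 - 2*x at the endpoints):
  F(1) − F(−1) = -29/10 − (-1/10) = -14/5.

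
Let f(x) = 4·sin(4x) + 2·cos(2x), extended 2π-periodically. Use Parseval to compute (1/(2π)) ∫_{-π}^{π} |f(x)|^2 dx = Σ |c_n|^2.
Σ |c_n|^2 = 10

Expand |f|^2 and use orthogonality of {sin(nx), cos(mx)} on [-π, π]:
  ∫_{-π}^{π} sin(nx)^2 dx = π, ∫ cos(mx)^2 dx = π, and cross terms integrate to 0.
So ∫_{-π}^{π} f(x)^2 dx = 4^2 · π + 2^2 · π = (16 + 4)π.
Divide by 2π: (16 + 4)/2 = 10.
By Parseval, this equals Σ |c_n|^2.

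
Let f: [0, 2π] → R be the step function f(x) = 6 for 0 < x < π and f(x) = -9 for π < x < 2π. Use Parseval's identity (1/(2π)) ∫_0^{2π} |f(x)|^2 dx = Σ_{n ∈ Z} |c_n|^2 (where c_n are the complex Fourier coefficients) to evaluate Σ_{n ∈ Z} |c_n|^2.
Σ |c_n|^2 = 117/2

Parseval equates the L^2 energy of f (normalised by 1/(2π)) with the ℓ^2 sum of its Fourier coefficients: (1/(2π)) ∫_0^{2π} |f|^2 = Σ |c_n|^2.
Compute the left side: (1/(2π)) [∫_0^π 6^2 dx + ∫_π^{2π} (-9)^2 dx] = (1/(2π)) · (36π + 81π) = (36 + 81)/2 = 117/2.
So Σ_{n ∈ Z} |c_n|^2 = 117/2.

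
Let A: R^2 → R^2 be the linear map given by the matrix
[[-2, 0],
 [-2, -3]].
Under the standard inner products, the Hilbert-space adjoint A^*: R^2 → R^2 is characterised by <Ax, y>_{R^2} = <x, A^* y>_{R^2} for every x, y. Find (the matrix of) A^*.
A^* = A^T =
[[-2, -2],
 [0, -3]]

For real matrices with standard dot products, the defining identity <Ax, y> = <x, A^* y> gives (Ax)^T y = x^T (A^*) y, i.e. x^T A^T y = x^T (A^*) y. Since this holds for all x, y, we must have A^* = A^T. Therefore
A^* =
[[-2, -2],
 [0, -3]].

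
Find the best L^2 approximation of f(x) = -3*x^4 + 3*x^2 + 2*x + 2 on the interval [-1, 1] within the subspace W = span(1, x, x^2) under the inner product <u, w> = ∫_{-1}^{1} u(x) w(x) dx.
g(x) = 3*x^2/7 + 2*x + 79/35

The best approximation g ∈ W is the orthogonal projection of f onto W. Writing g = a_0 + a_1 x + a_2 x^2, the coefficients solve the normal equations G · a = b where
  G_{ij} = <φ_i, φ_j> and b_i = <f, φ_i>, with φ_0 = 1, φ_1 = x, φ_2 = x^2.
G =
  [2, 0, 2/3]
  [0, 2/3, 0]
  [2/3, 0, 2/5],
b = (24/5, 4/3, 176/105).
Solving gives a_0 = 79/35, a_1 = 2, a_2 = 3/7, so
  g(x) = 3*x^2/7 + 2*x + 79/35.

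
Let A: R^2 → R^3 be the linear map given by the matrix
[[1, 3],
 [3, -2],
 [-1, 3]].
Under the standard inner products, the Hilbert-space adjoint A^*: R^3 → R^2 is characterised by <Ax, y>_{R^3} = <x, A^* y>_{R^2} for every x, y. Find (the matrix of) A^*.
A^* = A^T =
[[1, 3, -1],
 [3, -2, 3]]

For real matrices with standard dot products, the defining identity <Ax, y> = <x, A^* y> gives (Ax)^T y = x^T (A^*) y, i.e. x^T A^T y = x^T (A^*) y. Since this holds for all x, y, we must have A^* = A^T. Therefore
A^* =
[[1, 3, -1],
 [3, -2, 3]].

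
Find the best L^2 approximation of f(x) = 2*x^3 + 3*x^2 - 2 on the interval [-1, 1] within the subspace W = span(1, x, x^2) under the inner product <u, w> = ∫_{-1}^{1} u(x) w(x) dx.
g(x) = 3*x^2 + 6*x/5 - 2

The best approximation g ∈ W is the orthogonal projection of f onto W. Writing g = a_0 + a_1 x + a_2 x^2, the coefficients solve the normal equations G · a = b where
  G_{ij} = <φ_i, φ_j> and b_i = <f, φ_i>, with φ_0 = 1, φ_1 = x, φ_2 = x^2.
G =
  [2, 0, 2/3]
  [0, 2/3, 0]
  [2/3, 0, 2/5],
b = (-2, 4/5, -2/15).
Solving gives a_0 = -2, a_1 = 6/5, a_2 = 3, so
  g(x) = 3*x^2 + 6*x/5 - 2.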